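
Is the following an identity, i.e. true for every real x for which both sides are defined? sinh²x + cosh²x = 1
No, this is NOT an identity.

Claim: sinh²x + cosh²x = 1.
Test a specific point where both sides are defined: x = 4.
LHS = sinh²x + cosh²x ≈ 1490.4792
RHS = 1 ≈ 1.0000
Since 1490.4792 ≠ 1.0000, the equation fails at this point, so it cannot hold for every real x for which both sides are defined.
The correct hyperbolic identity is cosh²x - sinh²x = 1 (a difference); the sum sinh²x + cosh²x equals cosh(2x).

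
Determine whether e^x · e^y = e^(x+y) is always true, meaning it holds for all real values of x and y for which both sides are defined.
Claim: e^x · e^y = e^(x+y).
Reasoning: This is the law of exponents for a common base: multiplying powers adds exponents. E.g. from the series, (Σ x^j/j!)(Σ y^k/k!) = Σ_m (Σ_{j+k=m} x^j y^k/(j!k!)) = Σ_m (x+y)^m/m! by the binomial theorem.
So the two sides agree for all real values of x and y for which both sides are defined.

Conclusion: Yes, this is an identity.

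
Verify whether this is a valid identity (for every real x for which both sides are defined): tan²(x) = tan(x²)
Claim: tan²(x) = tan(x²).
Test a specific point where both sides are defined: x = -π/4.
LHS = tan²(x) ≈ 1.0000
RHS = tan(x²) ≈ 0.7092
Since 1.0000 ≠ 0.7092, the equation fails at this point, so it cannot hold for every real x for which both sides are defined.
tan²(x) means (tan x)², squaring the output; tan(x²) squares the input. These are different functions.

Conclusion: No, this is NOT an identity.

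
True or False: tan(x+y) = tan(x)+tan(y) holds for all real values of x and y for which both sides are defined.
Claim: tan(x+y) = tan(x)+tan(y).
Test a specific point where both sides are defined: x = -π/6, y = 3π/4.
LHS = tan(x+y) ≈ -3.7321
RHS = tan(x)+tan(y) ≈ -1.5774
Since -3.7321 ≠ -1.5774, the equation fails at this point, so it cannot hold for all real values of x and y for which both sides are defined.
The correct formula is tan(x+y) = (tan(x) + tan(y))/(1 - tan(x)tan(y)).

Conclusion: False.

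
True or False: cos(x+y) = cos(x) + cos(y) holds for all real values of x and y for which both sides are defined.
Claim: cos(x+y) = cos(x) + cos(y).
Test a specific point where both sides are defined: x = π/6, y = 3π/4.
LHS = cos(x+y) ≈ -0.9659
RHS = cos(x) + cos(y) ≈ 0.1589
Since -0.9659 ≠ 0.1589, the equation fails at this point, so it cannot hold for all real values of x and y for which both sides are defined.
The correct expansion is cos(x+y) = cos(x)cos(y) - sin(x)sin(y); cosine is not additive.

Conclusion: False.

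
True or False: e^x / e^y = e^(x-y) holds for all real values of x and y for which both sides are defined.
True.

Claim: e^x / e^y = e^(x-y).
Reasoning: 1/e^y = e^(-y), so e^x / e^y = e^x · e^(-y) = e^(x + (-y)) = e^(x-y) by the product rule for exponents.
So the two sides agree for all real values of x and y for which both sides are defined.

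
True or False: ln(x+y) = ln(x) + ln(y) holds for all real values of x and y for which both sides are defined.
Claim: ln(x+y) = ln(x) + ln(y).
Test a specific point where both sides are defined: x = 3, y = 1.
LHS = ln(x+y) ≈ 1.3863
RHS = ln(x) + ln(y) ≈ 1.0986
Since 1.3863 ≠ 1.0986, the equation fails at this point, so it cannot hold for all real values of x and y for which both sides are defined.
ln(x) + ln(y) = ln(xy), not ln(x+y).

Conclusion: False.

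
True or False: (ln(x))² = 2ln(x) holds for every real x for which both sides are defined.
False.

Claim: (ln(x))² = 2ln(x).
Test a specific point where both sides are defined: x = 2.
LHS = (ln(x))² ≈ 0.4805
RHS = 2ln(x) ≈ 1.3863
Since 0.4805 ≠ 1.3863, the equation fails at this point, so it cannot hold for every real x for which both sides are defined.
2ln(x) equals ln(x²), which is not the same as (ln x)².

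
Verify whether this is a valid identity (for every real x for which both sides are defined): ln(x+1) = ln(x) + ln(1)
No, this is NOT an identity.

Claim: ln(x+1) = ln(x) + ln(1).
Test a specific point where both sides are defined: x = 1.
LHS = ln(x+1) ≈ 0.6931
RHS = ln(x) + ln(1) ≈ 0.0000
Since 0.6931 ≠ 0.0000, the equation fails at this point, so it cannot hold for every real x for which both sides are defined.
ln(1) = 0, so the right side is just ln(x), which differs from ln(x+1).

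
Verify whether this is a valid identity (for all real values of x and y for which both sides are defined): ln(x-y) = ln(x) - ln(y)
Claim: ln(x-y) = ln(x) - ln(y).
Test a specific point where both sides are defined: x = 2, y = 3/2.
LHS = ln(x-y) ≈ -0.6931
RHS = ln(x) - ln(y) ≈ 0.2877
Since -0.6931 ≠ 0.2877, the equation fails at this point, so it cannot hold for all real values of x and y for which both sides are defined.
ln(x) - ln(y) = ln(x/y), not ln(x-y).

Conclusion: No, this is NOT an identity.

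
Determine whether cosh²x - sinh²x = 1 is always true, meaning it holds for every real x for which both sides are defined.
Claim: cosh²x - sinh²x = 1.
Reasoning: With cosh(x) = (e^x + e^-x)/2 and sinh(x) = (e^x - e^-x)/2: cosh²x = (e^(2x) + 2 + e^(-2x))/4 and sinh²x = (e^(2x) - 2 + e^(-2x))/4. Subtracting leaves 4/4 = 1.
So the two sides agree for every real x for which both sides are defined.

Conclusion: Yes, this is an identity.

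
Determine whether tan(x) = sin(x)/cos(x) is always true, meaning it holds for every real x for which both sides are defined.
Yes, this is an identity.

Claim: tan(x) = sin(x)/cos(x).
Reasoning: For an angle x whose terminal point on the unit circle is (cos x, sin x), tan(x) is defined as the ratio (second coordinate)/(first coordinate) = sin(x)/cos(x), wherever cos(x) ≠ 0.
So the two sides agree for every real x for which both sides are defined.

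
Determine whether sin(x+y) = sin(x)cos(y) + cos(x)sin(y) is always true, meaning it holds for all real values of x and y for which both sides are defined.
Claim: sin(x+y) = sin(x)cos(y) + cos(x)sin(y).
Reasoning: By Euler's formula e^(i(x+y)) = e^(ix)·e^(iy) = (cos x + i·sin x)(cos y + i·sin y). The imaginary part of the left side is sin(x+y); the imaginary part of the product is sin(x)cos(y) + cos(x)sin(y).
So the two sides agree for all real values of x and y for which both sides are defined.

Conclusion: Yes, this is an identity.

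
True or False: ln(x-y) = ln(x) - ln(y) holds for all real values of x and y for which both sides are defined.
Claim: ln(x-y) = ln(x) - ln(y).
Test a specific point where both sides are defined: x = 2, y = 1/2.
LHS = ln(x-y) ≈ 0.4055
RHS = ln(x) - ln(y) ≈ 1.3863
Since 0.4055 ≠ 1.3863, the equation fails at this point, so it cannot hold for all real values of x and y for which both sides are defined.
ln(x) - ln(y) = ln(x/y), not ln(x-y).

Conclusion: False.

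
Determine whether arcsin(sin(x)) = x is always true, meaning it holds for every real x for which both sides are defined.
No, this is NOT an identity.

Claim: arcsin(sin(x)) = x.
Test a specific point where both sides are defined: x = 3π/4.
LHS = arcsin(sin(x)) ≈ 0.7854
RHS = x ≈ 2.3562
Since 0.7854 ≠ 2.3562, the equation fails at this point, so it cannot hold for every real x for which both sides are defined.
arcsin only returns values in [-π/2, π/2], so arcsin(sin(x)) = x holds only for x in that interval, not for all real x.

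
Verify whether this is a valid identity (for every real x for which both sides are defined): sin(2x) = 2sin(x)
Claim: sin(2x) = 2sin(x).
Test a specific point where both sides are defined: x = -π/3.
LHS = sin(2x) ≈ -0.8660
RHS = 2sin(x) ≈ -1.7321
Since -0.8660 ≠ -1.7321, the equation fails at this point, so it cannot hold for every real x for which both sides are defined.
The correct double-angle formula is sin(2x) = 2sin(x)cos(x).

Conclusion: No, this is NOT an identity.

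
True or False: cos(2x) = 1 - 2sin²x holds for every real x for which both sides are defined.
True.

Claim: cos(2x) = 1 - 2sin²x.
Reasoning: cos(2x) = cos²x - sin²x. Replace cos²x by 1 - sin²x: (1 - sin²x) - sin²x = 1 - 2sin²x.
So the two sides agree for every real x for which both sides are defined.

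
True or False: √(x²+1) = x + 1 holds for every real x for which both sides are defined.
Claim: √(x²+1) = x + 1.
Test a specific point where both sides are defined: x = 3/2.
LHS = √(x²+1) ≈ 1.8028
RHS = x + 1 ≈ 2.5000
Since 1.8028 ≠ 2.5000, the equation fails at this point, so it cannot hold for every real x for which both sides are defined.
(x+1)² = x² + 2x + 1 ≠ x² + 1 unless x = 0.

Conclusion: False.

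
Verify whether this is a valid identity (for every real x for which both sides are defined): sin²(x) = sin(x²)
Claim: sin²(x) = sin(x²).
Test a specific point where both sides are defined: x = π/2.
LHS = sin²(x) ≈ 1.0000
RHS = sin(x²) ≈ 0.6243
Since 1.0000 ≠ 0.6243, the equation fails at this point, so it cannot hold for every real x for which both sides are defined.
sin²(x) means (sin x)², squaring the output; sin(x²) squares the input. These are different functions.

Conclusion: No, this is NOT an identity.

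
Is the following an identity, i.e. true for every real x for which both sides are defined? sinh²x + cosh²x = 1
No, this is NOT an identity.

Claim: sinh²x + cosh²x = 1.
Test a specific point where both sides are defined: x = 3/2.
LHS = sinh²x + cosh²x ≈ 10.0677
RHS = 1 ≈ 1.0000
Since 10.0677 ≠ 1.0000, the equation fails at this point, so it cannot hold for every real x for which both sides are defined.
The correct hyperbolic identity is cosh²x - sinh²x = 1 (a difference); the sum sinh²x + cosh²x equals cosh(2x).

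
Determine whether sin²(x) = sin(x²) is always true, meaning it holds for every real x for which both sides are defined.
No, this is NOT an identity.

Claim: sin²(x) = sin(x²).
Test a specific point where both sides are defined: x = -π/6.
LHS = sin²(x) ≈ 0.2500
RHS = sin(x²) ≈ 0.2707
Since 0.2500 ≠ 0.2707, the equation fails at this point, so it cannot hold for every real x for which both sides are defined.
sin²(x) means (sin x)², squaring the output; sin(x²) squares the input. These are different functions.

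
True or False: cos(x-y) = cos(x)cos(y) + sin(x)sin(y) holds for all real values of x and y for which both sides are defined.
Claim: cos(x-y) = cos(x)cos(y) + sin(x)sin(y).
Reasoning: Replace y by -y in cos(x+y) = cos(x)cos(y) - sin(x)sin(y) and use cos(-y) = cos(y), sin(-y) = -sin(y): cos(x-y) = cos(x)cos(y) + sin(x)sin(y).
So the two sides agree for all real values of x and y for which both sides are defined.

Conclusion: True.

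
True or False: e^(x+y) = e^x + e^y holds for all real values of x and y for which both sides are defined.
Claim: e^(x+y) = e^x + e^y.
Test a specific point where both sides are defined: x = -2, y = 1/2.
LHS = e^(x+y) ≈ 0.2231
RHS = e^x + e^y ≈ 1.7841
Since 0.2231 ≠ 1.7841, the equation fails at this point, so it cannot hold for all real values of x and y for which both sides are defined.
The correct rule is e^(x+y) = e^x · e^y (a product, not a sum).

Conclusion: False.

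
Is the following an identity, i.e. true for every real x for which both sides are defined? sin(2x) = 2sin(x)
Claim: sin(2x) = 2sin(x).
Test a specific point where both sides are defined: x = 2π/3.
LHS = sin(2x) ≈ -0.8660
RHS = 2sin(x) ≈ 1.7321
Since -0.8660 ≠ 1.7321, the equation fails at this point, so it cannot hold for every real x for which both sides are defined.
The correct double-angle formula is sin(2x) = 2sin(x)cos(x).

Conclusion: No, this is NOT an identity.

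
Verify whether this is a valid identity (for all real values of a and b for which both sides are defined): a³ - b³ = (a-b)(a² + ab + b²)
Yes, this is an identity.

Claim: a³ - b³ = (a-b)(a² + ab + b²).
Reasoning: Expand the right side: (a-b)(a² + ab + b²) = a³ + a²b + ab² - a²b - ab² - b³ = a³ - b³ (the middle terms cancel in pairs).
So the two sides agree for all real values of a and b for which both sides are defined.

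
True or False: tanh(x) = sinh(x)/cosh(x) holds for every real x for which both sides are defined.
Claim: tanh(x) = sinh(x)/cosh(x).
Reasoning: tanh(x) is defined as sinh(x)/cosh(x) = (e^x - e^-x)/(e^x + e^-x); cosh(x) ≥ 1 is never zero, so this holds for every real x.
So the two sides agree for every real x for which both sides are defined.

Conclusion: True.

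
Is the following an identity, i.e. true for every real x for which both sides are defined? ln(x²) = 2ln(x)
Yes, this is an identity.

Claim: ln(x²) = 2ln(x).
Reasoning: The right side requires x > 0. For x > 0, x² = (e^(ln x))² = e^(2ln x), so ln(x²) = 2ln(x). (For x < 0 the right side is undefined, so those values are outside the claim.)
So the two sides agree for every real x for which both sides are defined.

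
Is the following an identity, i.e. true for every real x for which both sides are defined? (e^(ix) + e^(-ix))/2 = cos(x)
Yes, this is an identity.

Claim: (e^(ix) + e^(-ix))/2 = cos(x).
Reasoning: By Euler's formula e^(ix) = cos(x) + i·sin(x) and e^(-ix) = cos(x) - i·sin(x). Adding cancels the sine terms: e^(ix) + e^(-ix) = 2cos(x); divide by 2.
So the two sides agree for every real x for which both sides are defined.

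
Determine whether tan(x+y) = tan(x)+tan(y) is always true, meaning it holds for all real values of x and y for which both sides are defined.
Claim: tan(x+y) = tan(x)+tan(y).
Test a specific point where both sides are defined: x = -π/3, y = 2π/3.
LHS = tan(x+y) ≈ 1.7321
RHS = tan(x)+tan(y) ≈ -3.4641
Since 1.7321 ≠ -3.4641, the equation fails at this point, so it cannot hold for all real values of x and y for which both sides are defined.
The correct formula is tan(x+y) = (tan(x) + tan(y))/(1 - tan(x)tan(y)).

Conclusion: No, this is NOT an identity.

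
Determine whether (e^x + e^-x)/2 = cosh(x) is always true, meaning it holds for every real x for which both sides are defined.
Yes, this is an identity.

Claim: (e^x + e^-x)/2 = cosh(x).
Reasoning: This is exactly the definition of the hyperbolic cosine: cosh(x) := (e^x + e^-x)/2.
So the two sides agree for every real x for which both sides are defined.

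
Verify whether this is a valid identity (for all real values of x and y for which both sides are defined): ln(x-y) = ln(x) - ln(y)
Claim: ln(x-y) = ln(x) - ln(y).
Test a specific point where both sides are defined: x = 4, y = 1/2.
LHS = ln(x-y) ≈ 1.2528
RHS = ln(x) - ln(y) ≈ 2.0794
Since 1.2528 ≠ 2.0794, the equation fails at this point, so it cannot hold for all real values of x and y for which both sides are defined.
ln(x) - ln(y) = ln(x/y), not ln(x-y).

Conclusion: No, this is NOT an identity.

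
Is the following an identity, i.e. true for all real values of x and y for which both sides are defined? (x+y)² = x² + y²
Claim: (x+y)² = x² + y².
Test a specific point where both sides are defined: x = -3, y = 1/2.
LHS = (x+y)² ≈ 6.2500
RHS = x² + y² ≈ 9.2500
Since 6.2500 ≠ 9.2500, the equation fails at this point, so it cannot hold for all real values of x and y for which both sides are defined.
The correct expansion is (x+y)² = x² + 2xy + y²; the cross term 2xy is missing.

Conclusion: No, this is NOT an identity.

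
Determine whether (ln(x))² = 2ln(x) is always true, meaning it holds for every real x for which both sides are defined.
No, this is NOT an identity.

Claim: (ln(x))² = 2ln(x).
Test a specific point where both sides are defined: x = 5.
LHS = (ln(x))² ≈ 2.5903
RHS = 2ln(x) ≈ 3.2189
Since 2.5903 ≠ 3.2189, the equation fails at this point, so it cannot hold for every real x for which both sides are defined.
2ln(x) equals ln(x²), which is not the same as (ln x)².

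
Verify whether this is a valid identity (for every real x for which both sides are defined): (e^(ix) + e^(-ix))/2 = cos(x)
Claim: (e^(ix) + e^(-ix))/2 = cos(x).
Reasoning: By Euler's formula e^(ix) = cos(x) + i·sin(x) and e^(-ix) = cos(x) - i·sin(x). Adding cancels the sine terms: e^(ix) + e^(-ix) = 2cos(x); divide by 2.
So the two sides agree for every real x for which both sides are defined.

Conclusion: Yes, this is an identity.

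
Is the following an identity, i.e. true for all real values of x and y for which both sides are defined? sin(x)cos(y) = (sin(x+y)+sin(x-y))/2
Claim: sin(x)cos(y) = (sin(x+y)+sin(x-y))/2.
Reasoning: sin(x+y) = sin(x)cos(y) + cos(x)sin(y) and sin(x-y) = sin(x)cos(y) - cos(x)sin(y). Adding, sin(x+y) + sin(x-y) = 2sin(x)cos(y); divide by 2.
So the two sides agree for all real values of x and y for which both sides are defined.

Conclusion: Yes, this is an identity.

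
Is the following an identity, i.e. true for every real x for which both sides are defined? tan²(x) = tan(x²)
Claim: tan²(x) = tan(x²).
Test a specific point where both sides are defined: x = -π/4.
LHS = tan²(x) ≈ 1.0000
RHS = tan(x²) ≈ 0.7092
Since 1.0000 ≠ 0.7092, the equation fails at this point, so it cannot hold for every real x for which both sides are defined.
tan²(x) means (tan x)², squaring the output; tan(x²) squares the input. These are different functions.

Conclusion: No, this is NOT an identity.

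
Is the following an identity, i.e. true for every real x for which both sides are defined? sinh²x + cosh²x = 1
No, this is NOT an identity.

Claim: sinh²x + cosh²x = 1.
Test a specific point where both sides are defined: x = 3/2.
LHS = sinh²x + cosh²x ≈ 10.0677
RHS = 1 ≈ 1.0000
Since 10.0677 ≠ 1.0000, the equation fails at this point, so it cannot hold for every real x for which both sides are defined.
The correct hyperbolic identity is cosh²x - sinh²x = 1 (a difference); the sum sinh²x + cosh²x equals cosh(2x).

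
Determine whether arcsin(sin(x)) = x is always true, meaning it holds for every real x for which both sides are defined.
No, this is NOT an identity.

Claim: arcsin(sin(x)) = x.
Test a specific point where both sides are defined: x = π.
LHS = arcsin(sin(x)) ≈ 0.0000
RHS = x ≈ 3.1416
Since 0.0000 ≠ 3.1416, the equation fails at this point, so it cannot hold for every real x for which both sides are defined.
arcsin only returns values in [-π/2, π/2], so arcsin(sin(x)) = x holds only for x in that interval, not for all real x.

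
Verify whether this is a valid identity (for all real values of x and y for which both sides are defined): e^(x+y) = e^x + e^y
No, this is NOT an identity.

Claim: e^(x+y) = e^x + e^y.
Test a specific point where both sides are defined: x = 5, y = 4.
LHS = e^(x+y) ≈ 8103.0839
RHS = e^x + e^y ≈ 203.0113
Since 8103.0839 ≠ 203.0113, the equation fails at this point, so it cannot hold for all real values of x and y for which both sides are defined.
The correct rule is e^(x+y) = e^x · e^y (a product, not a sum).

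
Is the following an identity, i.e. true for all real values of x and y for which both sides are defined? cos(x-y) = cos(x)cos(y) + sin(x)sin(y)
Yes, this is an identity.

Claim: cos(x-y) = cos(x)cos(y) + sin(x)sin(y).
Reasoning: Replace y by -y in cos(x+y) = cos(x)cos(y) - sin(x)sin(y) and use cos(-y) = cos(y), sin(-y) = -sin(y): cos(x-y) = cos(x)cos(y) + sin(x)sin(y).
So the two sides agree for all real values of x and y for which both sides are defined.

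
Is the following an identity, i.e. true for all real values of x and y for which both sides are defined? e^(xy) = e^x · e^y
Claim: e^(xy) = e^x · e^y.
Test a specific point where both sides are defined: x = -1, y = 5.
LHS = e^(xy) ≈ 0.0067
RHS = e^x · e^y ≈ 54.5982
Since 0.0067 ≠ 54.5982, the equation fails at this point, so it cannot hold for all real values of x and y for which both sides are defined.
e^x · e^y = e^(x+y), not e^(xy).

Conclusion: No, this is NOT an identity.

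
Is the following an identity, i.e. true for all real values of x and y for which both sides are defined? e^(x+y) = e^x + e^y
No, this is NOT an identity.

Claim: e^(x+y) = e^x + e^y.
Test a specific point where both sides are defined: x = 2, y = 3.
LHS = e^(x+y) ≈ 148.4132
RHS = e^x + e^y ≈ 27.4746
Since 148.4132 ≠ 27.4746, the equation fails at this point, so it cannot hold for all real values of x and y for which both sides are defined.
The correct rule is e^(x+y) = e^x · e^y (a product, not a sum).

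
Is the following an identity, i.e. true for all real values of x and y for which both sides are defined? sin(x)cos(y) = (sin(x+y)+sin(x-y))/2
Yes, this is an identity.

Claim: sin(x)cos(y) = (sin(x+y)+sin(x-y))/2.
Reasoning: sin(x+y) = sin(x)cos(y) + cos(x)sin(y) and sin(x-y) = sin(x)cos(y) - cos(x)sin(y). Adding, sin(x+y) + sin(x-y) = 2sin(x)cos(y); divide by 2.
So the two sides agree for all real values of x and y for which both sides are defined.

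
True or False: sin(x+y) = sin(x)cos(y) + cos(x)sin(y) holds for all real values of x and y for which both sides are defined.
Claim: sin(x+y) = sin(x)cos(y) + cos(x)sin(y).
Reasoning: By Euler's formula e^(i(x+y)) = e^(ix)·e^(iy) = (cos x + i·sin x)(cos y + i·sin y). The imaginary part of the left side is sin(x+y); the imaginary part of the product is sin(x)cos(y) + cos(x)sin(y).
So the two sides agree for all real values of x and y for which both sides are defined.

Conclusion: True.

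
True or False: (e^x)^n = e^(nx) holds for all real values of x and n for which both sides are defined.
True.

Claim: (e^x)^n = e^(nx).
Reasoning: e^x is a positive real number, and for a positive base B and real exponent n, B^n = e^(n·ln B). With B = e^x, ln B = x, so (e^x)^n = e^(n·x).
So the two sides agree for all real values of x and n for which both sides are defined.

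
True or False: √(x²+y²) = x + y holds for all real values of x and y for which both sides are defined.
False.

Claim: √(x²+y²) = x + y.
Test a specific point where both sides are defined: x = -2, y = 4.
LHS = √(x²+y²) ≈ 4.4721
RHS = x + y ≈ 2.0000
Since 4.4721 ≠ 2.0000, the equation fails at this point, so it cannot hold for all real values of x and y for which both sides are defined.
(x+y)² = x² + 2xy + y², not x² + y², so the square root does not split this way.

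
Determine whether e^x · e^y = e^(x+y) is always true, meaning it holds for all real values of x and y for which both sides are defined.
Claim: e^x · e^y = e^(x+y).
Reasoning: This is the law of exponents for a common base: multiplying powers adds exponents. E.g. from the series, (Σ x^j/j!)(Σ y^k/k!) = Σ_m (Σ_{j+k=m} x^j y^k/(j!k!)) = Σ_m (x+y)^m/m! by the binomial theorem.
So the two sides agree for all real values of x and y for which both sides are defined.

Conclusion: Yes, this is an identity.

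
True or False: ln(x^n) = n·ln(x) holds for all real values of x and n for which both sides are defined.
Claim: ln(x^n) = n·ln(x).
Reasoning: The right side requires x > 0. For x > 0, x^n = (e^(ln x))^n = e^(n·ln x), so taking ln of both sides gives ln(x^n) = n·ln(x).
So the two sides agree for all real values of x and n for which both sides are defined.

Conclusion: True.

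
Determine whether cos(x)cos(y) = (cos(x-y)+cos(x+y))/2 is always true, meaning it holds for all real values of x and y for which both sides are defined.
Yes, this is an identity.

Claim: cos(x)cos(y) = (cos(x-y)+cos(x+y))/2.
Reasoning: cos(x-y) = cos(x)cos(y) + sin(x)sin(y) and cos(x+y) = cos(x)cos(y) - sin(x)sin(y). Adding, cos(x-y) + cos(x+y) = 2cos(x)cos(y); divide by 2.
So the two sides agree for all real values of x and y for which both sides are defined.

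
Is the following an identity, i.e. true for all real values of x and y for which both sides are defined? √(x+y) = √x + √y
No, this is NOT an identity.

Claim: √(x+y) = √x + √y.
Test a specific point where both sides are defined: x = 2, y = 1/2.
LHS = √(x+y) ≈ 1.5811
RHS = √x + √y ≈ 2.1213
Since 1.5811 ≠ 2.1213, the equation fails at this point, so it cannot hold for all real values of x and y for which both sides are defined.
Squaring the right side gives x + 2√(xy) + y, not x + y.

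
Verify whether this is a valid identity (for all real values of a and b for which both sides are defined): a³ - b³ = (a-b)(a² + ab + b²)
Yes, this is an identity.

Claim: a³ - b³ = (a-b)(a² + ab + b²).
Reasoning: Expand the right side: (a-b)(a² + ab + b²) = a³ + a²b + ab² - a²b - ab² - b³ = a³ - b³ (the middle terms cancel in pairs).
So the two sides agree for all real values of a and b for which both sides are defined.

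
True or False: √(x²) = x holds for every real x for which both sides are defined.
False.

Claim: √(x²) = x.
Test a specific point where both sides are defined: x = -3.
LHS = √(x²) ≈ 3.0000
RHS = x ≈ -3.0000
Since 3.0000 ≠ -3.0000, the equation fails at this point, so it cannot hold for every real x for which both sides are defined.
√(x²) = |x|, which differs from x whenever x < 0 (both sides are defined for every real x).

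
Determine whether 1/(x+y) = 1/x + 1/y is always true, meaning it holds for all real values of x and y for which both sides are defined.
Claim: 1/(x+y) = 1/x + 1/y.
Test a specific point where both sides are defined: x = -2, y = 1.
LHS = 1/(x+y) ≈ -1.0000
RHS = 1/x + 1/y ≈ 0.5000
Since -1.0000 ≠ 0.5000, the equation fails at this point, so it cannot hold for all real values of x and y for which both sides are defined.
1/x + 1/y = (x+y)/(xy), which is not 1/(x+y).

Conclusion: No, this is NOT an identity.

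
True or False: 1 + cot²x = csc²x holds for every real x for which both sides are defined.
Claim: 1 + cot²x = csc²x.
Reasoning: Start from sin²x + cos²x = 1 and divide every term by sin²x (allowed wherever cot x and csc x are defined): 1 + cot²x = 1/sin²x = csc²x.
So the two sides agree for every real x for which both sides are defined.

Conclusion: True.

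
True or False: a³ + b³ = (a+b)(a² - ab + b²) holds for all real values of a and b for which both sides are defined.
True.

Claim: a³ + b³ = (a+b)(a² - ab + b²).
Reasoning: Expand the right side: (a+b)(a² - ab + b²) = a³ - a²b + ab² + a²b - ab² + b³ = a³ + b³ (the middle terms cancel in pairs).
So the two sides agree for all real values of a and b for which both sides are defined.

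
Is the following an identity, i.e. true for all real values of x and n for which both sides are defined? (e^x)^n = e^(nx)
Claim: (e^x)^n = e^(nx).
Reasoning: e^x is a positive real number, and for a positive base B and real exponent n, B^n = e^(n·ln B). With B = e^x, ln B = x, so (e^x)^n = e^(n·x).
So the two sides agree for all real values of x and n for which both sides are defined.

Conclusion: Yes, this is an identity.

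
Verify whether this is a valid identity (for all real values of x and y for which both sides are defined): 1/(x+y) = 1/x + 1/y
Claim: 1/(x+y) = 1/x + 1/y.
Test a specific point where both sides are defined: x = 1, y = 3/2.
LHS = 1/(x+y) ≈ 0.4000
RHS = 1/x + 1/y ≈ 1.6667
Since 0.4000 ≠ 1.6667, the equation fails at this point, so it cannot hold for all real values of x and y for which both sides are defined.
1/x + 1/y = (x+y)/(xy), which is not 1/(x+y).

Conclusion: No, this is NOT an identity.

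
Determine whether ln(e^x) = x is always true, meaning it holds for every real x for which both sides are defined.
Claim: ln(e^x) = x.
Reasoning: ln is the inverse of the exponential: ln(e^x) asks for the exponent p with e^p = e^x, and since e^p is one-to-one that exponent is p = x.
So the two sides agree for every real x for which both sides are defined.

Conclusion: Yes, this is an identity.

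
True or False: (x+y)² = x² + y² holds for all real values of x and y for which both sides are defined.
Claim: (x+y)² = x² + y².
Test a specific point where both sides are defined: x = -1, y = -3.
LHS = (x+y)² ≈ 16.0000
RHS = x² + y² ≈ 10.0000
Since 16.0000 ≠ 10.0000, the equation fails at this point, so it cannot hold for all real values of x and y for which both sides are defined.
The correct expansion is (x+y)² = x² + 2xy + y²; the cross term 2xy is missing.

Conclusion: False.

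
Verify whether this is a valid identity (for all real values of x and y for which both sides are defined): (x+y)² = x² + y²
No, this is NOT an identity.

Claim: (x+y)² = x² + y².
Test a specific point where both sides are defined: x = 2, y = 3/2.
LHS = (x+y)² ≈ 12.2500
RHS = x² + y² ≈ 6.2500
Since 12.2500 ≠ 6.2500, the equation fails at this point, so it cannot hold for all real values of x and y for which both sides are defined.
The correct expansion is (x+y)² = x² + 2xy + y²; the cross term 2xy is missing.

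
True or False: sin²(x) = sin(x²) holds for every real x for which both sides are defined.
Claim: sin²(x) = sin(x²).
Test a specific point where both sides are defined: x = π/4.
LHS = sin²(x) ≈ 0.5000
RHS = sin(x²) ≈ 0.5785
Since 0.5000 ≠ 0.5785, the equation fails at this point, so it cannot hold for every real x for which both sides are defined.
sin²(x) means (sin x)², squaring the output; sin(x²) squares the input. These are different functions.

Conclusion: False.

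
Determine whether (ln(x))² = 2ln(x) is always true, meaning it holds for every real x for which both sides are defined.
Claim: (ln(x))² = 2ln(x).
Test a specific point where both sides are defined: x = 3/2.
LHS = (ln(x))² ≈ 0.1644
RHS = 2ln(x) ≈ 0.8109
Since 0.1644 ≠ 0.8109, the equation fails at this point, so it cannot hold for every real x for which both sides are defined.
2ln(x) equals ln(x²), which is not the same as (ln x)².

Conclusion: No, this is NOT an identity.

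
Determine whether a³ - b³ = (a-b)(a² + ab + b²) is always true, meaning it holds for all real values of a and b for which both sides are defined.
Claim: a³ - b³ = (a-b)(a² + ab + b²).
Reasoning: Expand the right side: (a-b)(a² + ab + b²) = a³ + a²b + ab² - a²b - ab² - b³ = a³ - b³ (the middle terms cancel in pairs).
So the two sides agree for all real values of a and b for which both sides are defined.

Conclusion: Yes, this is an identity.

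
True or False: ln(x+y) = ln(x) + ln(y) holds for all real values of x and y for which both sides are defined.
Claim: ln(x+y) = ln(x) + ln(y).
Test a specific point where both sides are defined: x = 3/2, y = 3/2.
LHS = ln(x+y) ≈ 1.0986
RHS = ln(x) + ln(y) ≈ 0.8109
Since 1.0986 ≠ 0.8109, the equation fails at this point, so it cannot hold for all real values of x and y for which both sides are defined.
ln(x) + ln(y) = ln(xy), not ln(x+y).

Conclusion: False.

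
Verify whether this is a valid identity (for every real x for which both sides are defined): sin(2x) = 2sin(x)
Claim: sin(2x) = 2sin(x).
Test a specific point where both sides are defined: x = -π/6.
LHS = sin(2x) ≈ -0.8660
RHS = 2sin(x) ≈ -1.0000
Since -0.8660 ≠ -1.0000, the equation fails at this point, so it cannot hold for every real x for which both sides are defined.
The correct double-angle formula is sin(2x) = 2sin(x)cos(x).

Conclusion: No, this is NOT an identity.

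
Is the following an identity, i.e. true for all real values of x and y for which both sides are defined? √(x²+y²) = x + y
Claim: √(x²+y²) = x + y.
Test a specific point where both sides are defined: x = 1, y = -3.
LHS = √(x²+y²) ≈ 3.1623
RHS = x + y ≈ -2.0000
Since 3.1623 ≠ -2.0000, the equation fails at this point, so it cannot hold for all real values of x and y for which both sides are defined.
(x+y)² = x² + 2xy + y², not x² + y², so the square root does not split this way.

Conclusion: No, this is NOT an identity.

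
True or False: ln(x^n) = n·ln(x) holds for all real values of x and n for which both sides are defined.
Claim: ln(x^n) = n·ln(x).
Reasoning: The right side requires x > 0. For x > 0, x^n = (e^(ln x))^n = e^(n·ln x), so taking ln of both sides gives ln(x^n) = n·ln(x).
So the two sides agree for all real values of x and n for which both sides are defined.

Conclusion: True.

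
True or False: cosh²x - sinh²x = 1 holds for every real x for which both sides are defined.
True.

Claim: cosh²x - sinh²x = 1.
Reasoning: With cosh(x) = (e^x + e^-x)/2 and sinh(x) = (e^x - e^-x)/2: cosh²x = (e^(2x) + 2 + e^(-2x))/4 and sinh²x = (e^(2x) - 2 + e^(-2x))/4. Subtracting leaves 4/4 = 1.
So the two sides agree for every real x for which both sides are defined.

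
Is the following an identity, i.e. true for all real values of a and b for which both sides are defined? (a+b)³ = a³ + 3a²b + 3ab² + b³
Claim: (a+b)³ = a³ + 3a²b + 3ab² + b³.
Reasoning: (a+b)³ = (a+b)(a+b)² = (a+b)(a² + 2ab + b²) = a³ + 2a²b + ab² + a²b + 2ab² + b³ = a³ + 3a²b + 3ab² + b³.
So the two sides agree for all real values of a and b for which both sides are defined.

Conclusion: Yes, this is an identity.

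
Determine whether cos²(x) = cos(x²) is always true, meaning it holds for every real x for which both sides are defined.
No, this is NOT an identity.

Claim: cos²(x) = cos(x²).
Test a specific point where both sides are defined: x = π/4.
LHS = cos²(x) ≈ 0.5000
RHS = cos(x²) ≈ 0.8157
Since 0.5000 ≠ 0.8157, the equation fails at this point, so it cannot hold for every real x for which both sides are defined.
cos²(x) means (cos x)², squaring the output; cos(x²) squares the input. These are different functions.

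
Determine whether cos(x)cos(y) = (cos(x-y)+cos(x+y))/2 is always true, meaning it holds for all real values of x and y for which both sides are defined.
Claim: cos(x)cos(y) = (cos(x-y)+cos(x+y))/2.
Reasoning: cos(x-y) = cos(x)cos(y) + sin(x)sin(y) and cos(x+y) = cos(x)cos(y) - sin(x)sin(y). Adding, cos(x-y) + cos(x+y) = 2cos(x)cos(y); divide by 2.
So the two sides agree for all real values of x and y for which both sides are defined.

Conclusion: Yes, this is an identity.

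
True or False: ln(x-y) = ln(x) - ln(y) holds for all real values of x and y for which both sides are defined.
Claim: ln(x-y) = ln(x) - ln(y).
Test a specific point where both sides are defined: x = 5, y = 4.
LHS = ln(x-y) ≈ 0.0000
RHS = ln(x) - ln(y) ≈ 0.2231
Since 0.0000 ≠ 0.2231, the equation fails at this point, so it cannot hold for all real values of x and y for which both sides are defined.
ln(x) - ln(y) = ln(x/y), not ln(x-y).

Conclusion: False.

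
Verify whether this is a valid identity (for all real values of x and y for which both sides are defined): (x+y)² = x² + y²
No, this is NOT an identity.

Claim: (x+y)² = x² + y².
Test a specific point where both sides are defined: x = -1, y = 4.
LHS = (x+y)² ≈ 9.0000
RHS = x² + y² ≈ 17.0000
Since 9.0000 ≠ 17.0000, the equation fails at this point, so it cannot hold for all real values of x and y for which both sides are defined.
The correct expansion is (x+y)² = x² + 2xy + y²; the cross term 2xy is missing.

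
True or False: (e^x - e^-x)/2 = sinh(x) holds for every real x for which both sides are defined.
Claim: (e^x - e^-x)/2 = sinh(x).
Reasoning: This is exactly the definition of the hyperbolic sine: sinh(x) := (e^x - e^-x)/2.
So the two sides agree for every real x for which both sides are defined.

Conclusion: True.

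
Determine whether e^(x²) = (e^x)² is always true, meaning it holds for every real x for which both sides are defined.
Claim: e^(x²) = (e^x)².
Test a specific point where both sides are defined: x = 3/2.
LHS = e^(x²) ≈ 9.4877
RHS = (e^x)² ≈ 20.0855
Since 9.4877 ≠ 20.0855, the equation fails at this point, so it cannot hold for every real x for which both sides are defined.
(e^x)² = e^(2x), and 2x ≠ x² in general.

Conclusion: No, this is NOT an identity.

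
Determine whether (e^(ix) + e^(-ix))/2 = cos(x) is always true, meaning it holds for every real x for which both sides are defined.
Yes, this is an identity.

Claim: (e^(ix) + e^(-ix))/2 = cos(x).
Reasoning: By Euler's formula e^(ix) = cos(x) + i·sin(x) and e^(-ix) = cos(x) - i·sin(x). Adding cancels the sine terms: e^(ix) + e^(-ix) = 2cos(x); divide by 2.
So the two sides agree for every real x for which both sides are defined.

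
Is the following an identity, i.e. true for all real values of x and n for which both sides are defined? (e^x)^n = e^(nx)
Claim: (e^x)^n = e^(nx).
Reasoning: e^x is a positive real number, and for a positive base B and real exponent n, B^n = e^(n·ln B). With B = e^x, ln B = x, so (e^x)^n = e^(n·x).
So the two sides agree for all real values of x and n for which both sides are defined.

Conclusion: Yes, this is an identity.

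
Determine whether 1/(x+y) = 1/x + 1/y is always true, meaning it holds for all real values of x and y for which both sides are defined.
Claim: 1/(x+y) = 1/x + 1/y.
Test a specific point where both sides are defined: x = -3, y = -1.
LHS = 1/(x+y) ≈ -0.2500
RHS = 1/x + 1/y ≈ -1.3333
Since -0.2500 ≠ -1.3333, the equation fails at this point, so it cannot hold for all real values of x and y for which both sides are defined.
1/x + 1/y = (x+y)/(xy), which is not 1/(x+y).

Conclusion: No, this is NOT an identity.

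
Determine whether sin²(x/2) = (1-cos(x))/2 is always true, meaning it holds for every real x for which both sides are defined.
Claim: sin²(x/2) = (1-cos(x))/2.
Reasoning: Use cos(2θ) = 1 - 2sin²θ with θ = x/2: cos(x) = 1 - 2sin²(x/2). Solving for sin²(x/2) gives (1 - cos(x))/2.
So the two sides agree for every real x for which both sides are defined.

Conclusion: Yes, this is an identity.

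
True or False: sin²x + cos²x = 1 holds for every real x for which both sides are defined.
Claim: sin²x + cos²x = 1.
Reasoning: The point (cos x, sin x) lies on the unit circle X² + Y² = 1, so cos²x + sin²x = 1 for every real x.
So the two sides agree for every real x for which both sides are defined.

Conclusion: True.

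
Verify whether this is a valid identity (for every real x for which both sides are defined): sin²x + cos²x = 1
Yes, this is an identity.

Claim: sin²x + cos²x = 1.
Reasoning: The point (cos x, sin x) lies on the unit circle X² + Y² = 1, so cos²x + sin²x = 1 for every real x.
So the two sides agree for every real x for which both sides are defined.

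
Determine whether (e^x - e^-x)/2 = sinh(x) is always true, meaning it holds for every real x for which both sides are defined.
Claim: (e^x - e^-x)/2 = sinh(x).
Reasoning: This is exactly the definition of the hyperbolic sine: sinh(x) := (e^x - e^-x)/2.
So the two sides agree for every real x for which both sides are defined.

Conclusion: Yes, this is an identity.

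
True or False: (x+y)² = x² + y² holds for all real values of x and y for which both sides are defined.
Claim: (x+y)² = x² + y².
Test a specific point where both sides are defined: x = 2, y = -1.
LHS = (x+y)² ≈ 1.0000
RHS = x² + y² ≈ 5.0000
Since 1.0000 ≠ 5.0000, the equation fails at this point, so it cannot hold for all real values of x and y for which both sides are defined.
The correct expansion is (x+y)² = x² + 2xy + y²; the cross term 2xy is missing.

Conclusion: False.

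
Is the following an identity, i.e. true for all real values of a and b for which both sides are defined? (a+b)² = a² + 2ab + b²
Yes, this is an identity.

Claim: (a+b)² = a² + 2ab + b².
Reasoning: Expand: (a+b)² = (a+b)(a+b) = a·a + a·b + b·a + b·b = a² + 2ab + b².
So the two sides agree for all real values of a and b for which both sides are defined.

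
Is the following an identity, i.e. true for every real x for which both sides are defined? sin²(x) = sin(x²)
Claim: sin²(x) = sin(x²).
Test a specific point where both sides are defined: x = -π/6.
LHS = sin²(x) ≈ 0.2500
RHS = sin(x²) ≈ 0.2707
Since 0.2500 ≠ 0.2707, the equation fails at this point, so it cannot hold for every real x for which both sides are defined.
sin²(x) means (sin x)², squaring the output; sin(x²) squares the input. These are different functions.

Conclusion: No, this is NOT an identity.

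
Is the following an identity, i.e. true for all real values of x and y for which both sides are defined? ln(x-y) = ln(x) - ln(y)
Claim: ln(x-y) = ln(x) - ln(y).
Test a specific point where both sides are defined: x = 5, y = 3/2.
LHS = ln(x-y) ≈ 1.2528
RHS = ln(x) - ln(y) ≈ 1.2040
Since 1.2528 ≠ 1.2040, the equation fails at this point, so it cannot hold for all real values of x and y for which both sides are defined.
ln(x) - ln(y) = ln(x/y), not ln(x-y).

Conclusion: No, this is NOT an identity.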